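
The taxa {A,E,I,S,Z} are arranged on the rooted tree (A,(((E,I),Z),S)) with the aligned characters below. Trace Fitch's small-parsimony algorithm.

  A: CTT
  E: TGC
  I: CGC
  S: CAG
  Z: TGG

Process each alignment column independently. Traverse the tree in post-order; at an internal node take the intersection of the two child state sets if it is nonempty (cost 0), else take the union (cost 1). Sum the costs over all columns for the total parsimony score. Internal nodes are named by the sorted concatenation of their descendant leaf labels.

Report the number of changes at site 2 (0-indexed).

2

site 0, node EI: E={T} ∪ I={C} → {C,T} (+1)
site 0, node EIZ: EI={C,T} ∩ Z={T} → {T} (+0)
site 0, node EISZ: EIZ={T} ∪ S={C} → {C,T} (+1)
site 0, node AEISZ: A={C} ∩ EISZ={C,T} → {C} (+0)
site 1, node EI: E={G} ∩ I={G} → {G} (+0)
site 1, node EIZ: EI={G} ∩ Z={G} → {G} (+0)
site 1, node EISZ: EIZ={G} ∪ S={A} → {A,G} (+1)
site 1, node AEISZ: A={T} ∪ EISZ={A,G} → {A,G,T} (+1)
site 2, node EI: E={C} ∩ I={C} → {C} (+0)
site 2, node EIZ: EI={C} ∪ Z={G} → {C,G} (+1)
site 2, node EISZ: EIZ={C,G} ∩ S={G} → {G} (+0)
site 2, node AEISZ: A={T} ∪ EISZ={G} → {G,T} (+1)
per-site changes: [2, 2, 2]; total = 6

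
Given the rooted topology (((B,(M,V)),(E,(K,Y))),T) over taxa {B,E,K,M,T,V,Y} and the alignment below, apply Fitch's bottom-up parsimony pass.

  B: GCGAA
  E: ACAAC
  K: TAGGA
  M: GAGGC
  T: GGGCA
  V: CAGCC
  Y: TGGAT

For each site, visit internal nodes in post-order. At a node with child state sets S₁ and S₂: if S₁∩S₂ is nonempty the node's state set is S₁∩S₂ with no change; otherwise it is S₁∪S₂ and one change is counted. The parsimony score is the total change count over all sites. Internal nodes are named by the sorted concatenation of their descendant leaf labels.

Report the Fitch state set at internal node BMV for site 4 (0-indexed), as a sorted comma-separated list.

A,C

site 0, node MV: M={G} ∪ V={C} → {C,G} (+1)
site 0, node BMV: B={G} ∩ MV={C,G} → {G} (+0)
site 0, node KY: K={T} ∩ Y={T} → {T} (+0)
site 0, node EKY: E={A} ∪ KY={T} → {A,T} (+1)
site 0, node BEKMVY: BMV={G} ∪ EKY={A,T} → {A,G,T} (+1)
site 0, node BEKMTVY: BEKMVY={A,G,T} ∩ T={G} → {G} (+0)
site 1, node MV: M={A} ∩ V={A} → {A} (+0)
site 1, node BMV: B={C} ∪ MV={A} → {A,C} (+1)
site 1, node KY: K={A} ∪ Y={G} → {A,G} (+1)
site 1, node EKY: E={C} ∪ KY={A,G} → {A,C,G} (+1)
site 1, node BEKMVY: BMV={A,C} ∩ EKY={A,C,G} → {A,C} (+0)
site 1, node BEKMTVY: BEKMVY={A,C} ∪ T={G} → {A,C,G} (+1)
site 2, node MV: M={G} ∩ V={G} → {G} (+0)
site 2, node BMV: B={G} ∩ MV={G} → {G} (+0)
site 2, node KY: K={G} ∩ Y={G} → {G} (+0)
site 2, node EKY: E={A} ∪ KY={G} → {A,G} (+1)
site 2, node BEKMVY: BMV={G} ∩ EKY={A,G} → {G} (+0)
site 2, node BEKMTVY: BEKMVY={G} ∩ T={G} → {G} (+0)
site 3, node MV: M={G} ∪ V={C} → {C,G} (+1)
site 3, node BMV: B={A} ∪ MV={C,G} → {A,C,G} (+1)
site 3, node KY: K={G} ∪ Y={A} → {A,G} (+1)
site 3, node EKY: E={A} ∩ KY={A,G} → {A} (+0)
site 3, node BEKMVY: BMV={A,C,G} ∩ EKY={A} → {A} (+0)
site 3, node BEKMTVY: BEKMVY={A} ∪ T={C} → {A,C} (+1)
site 4, node MV: M={C} ∩ V={C} → {C} (+0)
site 4, node BMV: B={A} ∪ MV={C} → {A,C} (+1)
site 4, node KY: K={A} ∪ Y={T} → {A,T} (+1)
site 4, node EKY: E={C} ∪ KY={A,T} → {A,C,T} (+1)
site 4, node BEKMVY: BMV={A,C} ∩ EKY={A,C,T} → {A,C} (+0)
site 4, node BEKMTVY: BEKMVY={A,C} ∩ T={A} → {A} (+0)
per-site changes: [3, 4, 1, 4, 3]; total = 15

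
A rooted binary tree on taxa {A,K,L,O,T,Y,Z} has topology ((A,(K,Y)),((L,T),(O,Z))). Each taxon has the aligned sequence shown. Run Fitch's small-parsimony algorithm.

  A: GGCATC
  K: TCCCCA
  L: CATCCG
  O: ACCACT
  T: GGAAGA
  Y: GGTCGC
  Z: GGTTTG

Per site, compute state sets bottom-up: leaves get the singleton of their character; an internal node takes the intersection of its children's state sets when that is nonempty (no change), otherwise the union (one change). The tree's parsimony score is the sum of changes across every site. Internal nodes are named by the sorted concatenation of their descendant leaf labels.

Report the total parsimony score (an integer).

21

KY@0: {T} ∪ {G} = {G,T} (union, +1)
AKY@0: {G} ∩ {G,T} = {G} (intersection, +0)
LT@0: {C} ∪ {G} = {C,G} (union, +1)
OZ@0: {A} ∪ {G} = {A,G} (union, +1)
LOTZ@0: {C,G} ∩ {A,G} = {G} (intersection, +0)
AKLOTYZ@0: {G} ∩ {G} = {G} (intersection, +0)
KY@1: {C} ∪ {G} = {C,G} (union, +1)
AKY@1: {G} ∩ {C,G} = {G} (intersection, +0)
LT@1: {A} ∪ {G} = {A,G} (union, +1)
OZ@1: {C} ∪ {G} = {C,G} (union, +1)
LOTZ@1: {A,G} ∩ {C,G} = {G} (intersection, +0)
AKLOTYZ@1: {G} ∩ {G} = {G} (intersection, +0)
KY@2: {C} ∪ {T} = {C,T} (union, +1)
AKY@2: {C} ∩ {C,T} = {C} (intersection, +0)
LT@2: {T} ∪ {A} = {A,T} (union, +1)
OZ@2: {C} ∪ {T} = {C,T} (union, +1)
LOTZ@2: {A,T} ∩ {C,T} = {T} (intersection, +0)
AKLOTYZ@2: {C} ∪ {T} = {C,T} (union, +1)
KY@3: {C} ∩ {C} = {C} (intersection, +0)
AKY@3: {A} ∪ {C} = {A,C} (union, +1)
LT@3: {C} ∪ {A} = {A,C} (union, +1)
OZ@3: {A} ∪ {T} = {A,T} (union, +1)
LOTZ@3: {A,C} ∩ {A,T} = {A} (intersection, +0)
AKLOTYZ@3: {A,C} ∩ {A} = {A} (intersection, +0)
KY@4: {C} ∪ {G} = {C,G} (union, +1)
AKY@4: {T} ∪ {C,G} = {C,G,T} (union, +1)
LT@4: {C} ∪ {G} = {C,G} (union, +1)
OZ@4: {C} ∪ {T} = {C,T} (union, +1)
LOTZ@4: {C,G} ∩ {C,T} = {C} (intersection, +0)
AKLOTYZ@4: {C,G,T} ∩ {C} = {C} (intersection, +0)
KY@5: {A} ∪ {C} = {A,C} (union, +1)
AKY@5: {C} ∩ {A,C} = {C} (intersection, +0)
LT@5: {G} ∪ {A} = {A,G} (union, +1)
OZ@5: {T} ∪ {G} = {G,T} (union, +1)
LOTZ@5: {A,G} ∩ {G,T} = {G} (intersection, +0)
AKLOTYZ@5: {C} ∪ {G} = {C,G} (union, +1)
per-site changes: [3, 3, 4, 3, 4, 4]; total = 21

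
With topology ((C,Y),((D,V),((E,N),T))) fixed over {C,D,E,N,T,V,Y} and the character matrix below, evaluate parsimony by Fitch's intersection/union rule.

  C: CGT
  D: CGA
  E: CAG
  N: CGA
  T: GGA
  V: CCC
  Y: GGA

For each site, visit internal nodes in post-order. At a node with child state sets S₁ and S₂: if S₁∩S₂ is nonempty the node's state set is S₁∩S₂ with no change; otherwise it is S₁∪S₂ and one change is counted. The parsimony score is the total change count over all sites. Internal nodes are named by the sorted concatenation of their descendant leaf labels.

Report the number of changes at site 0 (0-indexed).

2

[col 0] CY: children C:{C}, Y:{G} ∪→ {C,G}; cost 1
[col 0] DV: children D:{C}, V:{C} ∩→ {C}; cost 0
[col 0] EN: children E:{C}, N:{C} ∩→ {C}; cost 0
[col 0] ENT: children EN:{C}, T:{G} ∪→ {C,G}; cost 1
[col 0] DENTV: children DV:{C}, ENT:{C,G} ∩→ {C}; cost 0
[col 0] CDENTVY: children CY:{C,G}, DENTV:{C} ∩→ {C}; cost 0
[col 1] CY: children C:{G}, Y:{G} ∩→ {G}; cost 0
[col 1] DV: children D:{G}, V:{C} ∪→ {C,G}; cost 1
[col 1] EN: children E:{A}, N:{G} ∪→ {A,G}; cost 1
[col 1] ENT: children EN:{A,G}, T:{G} ∩→ {G}; cost 0
[col 1] DENTV: children DV:{C,G}, ENT:{G} ∩→ {G}; cost 0
[col 1] CDENTVY: children CY:{G}, DENTV:{G} ∩→ {G}; cost 0
[col 2] CY: children C:{T}, Y:{A} ∪→ {A,T}; cost 1
[col 2] DV: children D:{A}, V:{C} ∪→ {A,C}; cost 1
[col 2] EN: children E:{G}, N:{A} ∪→ {A,G}; cost 1
[col 2] ENT: children EN:{A,G}, T:{A} ∩→ {A}; cost 0
[col 2] DENTV: children DV:{A,C}, ENT:{A} ∩→ {A}; cost 0
[col 2] CDENTVY: children CY:{A,T}, DENTV:{A} ∩→ {A}; cost 0
per-site changes: [2, 2, 3]; total = 7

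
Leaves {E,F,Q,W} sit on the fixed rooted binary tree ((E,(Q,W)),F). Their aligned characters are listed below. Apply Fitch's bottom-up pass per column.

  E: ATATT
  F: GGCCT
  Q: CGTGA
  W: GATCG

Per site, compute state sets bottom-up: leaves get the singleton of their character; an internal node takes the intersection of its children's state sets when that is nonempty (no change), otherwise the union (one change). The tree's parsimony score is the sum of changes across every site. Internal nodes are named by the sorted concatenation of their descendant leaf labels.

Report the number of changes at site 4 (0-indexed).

2

QW@0: {C} ∪ {G} = {C,G} (union, +1)
EQW@0: {A} ∪ {C,G} = {A,C,G} (union, +1)
EFQW@0: {A,C,G} ∩ {G} = {G} (intersection, +0)
QW@1: {G} ∪ {A} = {A,G} (union, +1)
EQW@1: {T} ∪ {A,G} = {A,G,T} (union, +1)
EFQW@1: {A,G,T} ∩ {G} = {G} (intersection, +0)
QW@2: {T} ∩ {T} = {T} (intersection, +0)
EQW@2: {A} ∪ {T} = {A,T} (union, +1)
EFQW@2: {A,T} ∪ {C} = {A,C,T} (union, +1)
QW@3: {G} ∪ {C} = {C,G} (union, +1)
EQW@3: {T} ∪ {C,G} = {C,G,T} (union, +1)
EFQW@3: {C,G,T} ∩ {C} = {C} (intersection, +0)
QW@4: {A} ∪ {G} = {A,G} (union, +1)
EQW@4: {T} ∪ {A,G} = {A,G,T} (union, +1)
EFQW@4: {A,G,T} ∩ {T} = {T} (intersection, +0)
per-site changes: [2, 2, 2, 2, 2]; total = 10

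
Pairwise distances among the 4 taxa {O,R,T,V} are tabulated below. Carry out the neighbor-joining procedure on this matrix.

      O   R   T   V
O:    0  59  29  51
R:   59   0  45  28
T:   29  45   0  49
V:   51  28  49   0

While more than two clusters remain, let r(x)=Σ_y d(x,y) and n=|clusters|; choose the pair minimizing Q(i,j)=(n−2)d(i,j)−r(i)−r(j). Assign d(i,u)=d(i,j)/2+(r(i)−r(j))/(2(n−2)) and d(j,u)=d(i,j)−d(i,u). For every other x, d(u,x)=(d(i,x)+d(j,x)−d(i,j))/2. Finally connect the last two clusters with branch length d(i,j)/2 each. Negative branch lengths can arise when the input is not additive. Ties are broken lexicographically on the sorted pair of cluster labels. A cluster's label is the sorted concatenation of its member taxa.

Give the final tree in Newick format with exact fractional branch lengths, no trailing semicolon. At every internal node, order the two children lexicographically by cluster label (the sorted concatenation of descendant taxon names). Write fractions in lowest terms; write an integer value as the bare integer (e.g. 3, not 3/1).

(((O:37/2,T:21/2):45/2,R:15):13/2,V:13/2)

1. join O+T (d=29, Q=-204) ⇒ OT; edges |O|=37/2, |T|=21/2
  updated: d(OT,R)=75/2, d(OT,V)=71/2
2. join OT+R (d=75/2, Q=-101) ⇒ ORT; edges |OT|=45/2, |R|=15
  updated: d(ORT,V)=13
3. join ORT+V (d=13) ⇒ ORTV; edges |ORT|=13/2, |V|=13/2
final tree: (((O:37/2,T:21/2):45/2,R:15):13/2,V:13/2)
total length: 159/2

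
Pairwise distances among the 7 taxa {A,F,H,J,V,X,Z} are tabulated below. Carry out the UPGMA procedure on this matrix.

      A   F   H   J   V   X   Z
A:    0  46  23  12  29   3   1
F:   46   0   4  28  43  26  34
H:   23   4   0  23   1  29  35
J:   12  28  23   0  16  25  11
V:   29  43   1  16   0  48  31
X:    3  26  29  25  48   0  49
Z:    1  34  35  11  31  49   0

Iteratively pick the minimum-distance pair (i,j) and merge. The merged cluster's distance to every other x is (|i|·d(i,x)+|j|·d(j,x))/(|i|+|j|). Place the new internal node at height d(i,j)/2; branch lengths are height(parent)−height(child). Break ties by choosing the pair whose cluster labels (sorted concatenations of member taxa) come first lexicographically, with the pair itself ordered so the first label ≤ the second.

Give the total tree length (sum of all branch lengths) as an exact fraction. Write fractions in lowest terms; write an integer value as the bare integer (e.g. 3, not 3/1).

62

step 1: merge (A,Z) at d=1; branch lengths A→1/2, Z→1/2; new cluster AZ
  updated: d(AZ,F)=40, d(AZ,H)=29, d(AZ,J)=23/2, d(AZ,V)=30, d(AZ,X)=26
step 2: merge (H,V) at d=1; branch lengths H→1/2, V→1/2; new cluster HV
  updated: d(AZ,HV)=59/2, d(F,HV)=47/2, d(HV,J)=39/2, d(HV,X)=77/2
step 3: merge (AZ,J) at d=23/2; branch lengths AZ→21/4, J→23/4; new cluster AJZ
  updated: d(AJZ,F)=36, d(AJZ,HV)=157/6, d(AJZ,X)=77/3
step 4: merge (F,HV) at d=47/2; branch lengths F→47/4, HV→45/4; new cluster FHV
  updated: d(AJZ,FHV)=265/9, d(FHV,X)=103/3
step 5: merge (AJZ,X) at d=77/3; branch lengths AJZ→85/12, X→77/6; new cluster AJXZ
  updated: d(AJXZ,FHV)=92/3
step 6: merge (AJXZ,FHV) at d=92/3; branch lengths AJXZ→5/2, FHV→43/12; new cluster AFHJVXZ
final tree: ((((A:1/2,Z:1/2):21/4,J:23/4):85/12,X:77/6):5/2,(F:47/4,(H:1/2,V:1/2):45/4):43/12)
total length: 62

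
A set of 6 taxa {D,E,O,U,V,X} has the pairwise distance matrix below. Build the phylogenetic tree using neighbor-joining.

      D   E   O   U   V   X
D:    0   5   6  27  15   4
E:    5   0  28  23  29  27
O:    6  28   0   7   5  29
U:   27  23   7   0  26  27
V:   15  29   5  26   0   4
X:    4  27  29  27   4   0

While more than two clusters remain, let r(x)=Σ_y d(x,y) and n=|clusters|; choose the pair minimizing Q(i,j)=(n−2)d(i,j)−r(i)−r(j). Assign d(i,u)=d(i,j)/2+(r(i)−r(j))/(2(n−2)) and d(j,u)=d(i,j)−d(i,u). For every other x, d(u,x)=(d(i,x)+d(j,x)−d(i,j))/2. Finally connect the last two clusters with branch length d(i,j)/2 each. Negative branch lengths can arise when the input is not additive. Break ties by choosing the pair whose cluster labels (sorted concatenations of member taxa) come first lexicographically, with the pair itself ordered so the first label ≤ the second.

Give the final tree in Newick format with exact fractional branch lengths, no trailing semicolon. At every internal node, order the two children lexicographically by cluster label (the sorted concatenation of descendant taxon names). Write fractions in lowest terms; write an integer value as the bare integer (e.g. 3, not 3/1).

(((D:-35/8,E:75/8):13/2,(O:-7/8,U:63/8):17/2):31/8,(V:25/12,X:23/12):31/8)

1. join O+U (d=7, Q=-157) ⇒ OU; edges |O|=-7/8, |U|=63/8
  updated: d(D,OU)=13, d(E,OU)=22, d(OU,V)=12, d(OU,X)=49/2
2. join V+X (d=4, Q=-215/2) ⇒ VX; edges |V|=25/12, |X|=23/12
  updated: d(D,VX)=15/2, d(E,VX)=26, d(OU,VX)=65/4
3. join D+E (d=5, Q=-137/2) ⇒ DE; edges |D|=-35/8, |E|=75/8
  updated: d(DE,OU)=15, d(DE,VX)=57/4
4. join DE+OU (d=15, Q=-91/2) ⇒ DEOU; edges |DE|=13/2, |OU|=17/2
  updated: d(DEOU,VX)=31/4
5. join DEOU+VX (d=31/4) ⇒ DEOUVX; edges |DEOU|=31/8, |VX|=31/8
final tree: (((D:-35/8,E:75/8):13/2,(O:-7/8,U:63/8):17/2):31/8,(V:25/12,X:23/12):31/8)
total length: 155/4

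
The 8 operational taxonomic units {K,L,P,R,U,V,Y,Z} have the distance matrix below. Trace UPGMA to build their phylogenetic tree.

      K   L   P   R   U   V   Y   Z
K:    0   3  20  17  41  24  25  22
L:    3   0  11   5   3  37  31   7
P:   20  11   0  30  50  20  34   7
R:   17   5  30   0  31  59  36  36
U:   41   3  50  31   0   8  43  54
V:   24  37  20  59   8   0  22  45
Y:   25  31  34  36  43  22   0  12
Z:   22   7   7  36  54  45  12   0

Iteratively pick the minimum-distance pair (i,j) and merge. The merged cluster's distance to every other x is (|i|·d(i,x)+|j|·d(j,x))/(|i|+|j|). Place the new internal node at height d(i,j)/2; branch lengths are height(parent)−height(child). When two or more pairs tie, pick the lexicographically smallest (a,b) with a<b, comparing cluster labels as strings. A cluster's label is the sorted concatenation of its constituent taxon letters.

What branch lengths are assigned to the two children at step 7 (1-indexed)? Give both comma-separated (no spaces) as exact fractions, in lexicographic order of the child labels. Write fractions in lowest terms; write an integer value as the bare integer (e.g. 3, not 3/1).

1. join K+L (d=3) ⇒ KL; edges |K|=3/2, |L|=3/2
  updated: d(KL,P)=31/2, d(KL,R)=11, d(KL,U)=22, d(KL,V)=61/2, d(KL,Y)=28, d(KL,Z)=29/2
2. join P+Z (d=7) ⇒ PZ; edges |P|=7/2, |Z|=7/2
  updated: d(KL,PZ)=15, d(PZ,R)=33, d(PZ,U)=52, d(PZ,V)=65/2, d(PZ,Y)=23
3. join U+V (d=8) ⇒ UV; edges |U|=4, |V|=4
  updated: d(KL,UV)=105/4, d(PZ,UV)=169/4, d(R,UV)=45, d(UV,Y)=65/2
4. join KL+R (d=11) ⇒ KLR; edges |KL|=4, |R|=11/2
  updated: d(KLR,PZ)=21, d(KLR,UV)=65/2, d(KLR,Y)=92/3
5. join KLR+PZ (d=21) ⇒ KLPRZ; edges |KLR|=5, |PZ|=7
  updated: d(KLPRZ,UV)=182/5, d(KLPRZ,Y)=138/5
6. join KLPRZ+Y (d=138/5) ⇒ KLPRYZ; edges |KLPRZ|=33/10, |Y|=69/5
  updated: d(KLPRYZ,UV)=143/4
7. join KLPRYZ+UV (d=143/4) ⇒ KLPRUVYZ; edges |KLPRYZ|=163/40, |UV|=111/8
final tree: (((((K:3/2,L:3/2):4,R:11/2):5,(P:7/2,Z:7/2):7):33/10,Y:69/5):163/40,(U:4,V:4):111/8)
total length: 1491/20

163/40,111/8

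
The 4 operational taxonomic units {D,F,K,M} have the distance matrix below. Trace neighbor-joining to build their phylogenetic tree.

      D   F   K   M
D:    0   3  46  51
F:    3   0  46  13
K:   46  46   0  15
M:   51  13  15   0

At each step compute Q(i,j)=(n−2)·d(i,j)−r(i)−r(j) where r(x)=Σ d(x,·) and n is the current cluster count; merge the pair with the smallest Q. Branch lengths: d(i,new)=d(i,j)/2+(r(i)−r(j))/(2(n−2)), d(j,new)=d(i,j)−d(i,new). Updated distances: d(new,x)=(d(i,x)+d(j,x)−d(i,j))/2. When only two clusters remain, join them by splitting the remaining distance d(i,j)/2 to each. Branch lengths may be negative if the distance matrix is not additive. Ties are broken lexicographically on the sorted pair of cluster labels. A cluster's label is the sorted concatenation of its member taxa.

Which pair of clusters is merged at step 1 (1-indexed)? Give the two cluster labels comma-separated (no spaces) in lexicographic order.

1. join D+F (d=3, Q=-156) ⇒ DF; edges |D|=11, |F|=-8
  updated: d(DF,K)=89/2, d(DF,M)=61/2
2. join DF+K (d=89/2, Q=-90) ⇒ DFK; edges |DF|=30, |K|=29/2
  updated: d(DFK,M)=1/2
3. join DFK+M (d=1/2) ⇒ DFKM; edges |DFK|=1/4, |M|=1/4
final tree: (((D:11,F:-8):30,K:29/2):1/4,M:1/4)
total length: 48

D,F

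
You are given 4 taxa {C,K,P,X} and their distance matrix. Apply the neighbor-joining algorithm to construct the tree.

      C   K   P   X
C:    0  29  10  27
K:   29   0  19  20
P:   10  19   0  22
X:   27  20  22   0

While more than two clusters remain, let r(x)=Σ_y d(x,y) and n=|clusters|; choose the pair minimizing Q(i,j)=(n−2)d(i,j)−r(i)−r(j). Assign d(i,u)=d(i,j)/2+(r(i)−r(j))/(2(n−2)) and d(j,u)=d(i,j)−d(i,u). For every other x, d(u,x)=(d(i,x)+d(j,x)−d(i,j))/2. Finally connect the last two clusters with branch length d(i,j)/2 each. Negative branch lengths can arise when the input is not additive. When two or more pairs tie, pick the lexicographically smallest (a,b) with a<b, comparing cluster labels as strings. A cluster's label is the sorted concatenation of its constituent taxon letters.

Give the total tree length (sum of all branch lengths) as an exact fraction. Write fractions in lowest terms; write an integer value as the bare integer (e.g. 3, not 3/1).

step 1: merge (C,P) at d=10, Q=-97; branch lengths C→35/4, P→5/4; new cluster CP
  updated: d(CP,K)=19, d(CP,X)=39/2
step 2: merge (CP,K) at d=19, Q=-117/2; branch lengths CP→37/4, K→39/4; new cluster CKP
  updated: d(CKP,X)=41/4
step 3: merge (CKP,X) at d=41/4; branch lengths CKP→41/8, X→41/8; new cluster CKPX
final tree: (((C:35/4,P:5/4):37/4,K:39/4):41/8,X:41/8)
total length: 157/4

157/4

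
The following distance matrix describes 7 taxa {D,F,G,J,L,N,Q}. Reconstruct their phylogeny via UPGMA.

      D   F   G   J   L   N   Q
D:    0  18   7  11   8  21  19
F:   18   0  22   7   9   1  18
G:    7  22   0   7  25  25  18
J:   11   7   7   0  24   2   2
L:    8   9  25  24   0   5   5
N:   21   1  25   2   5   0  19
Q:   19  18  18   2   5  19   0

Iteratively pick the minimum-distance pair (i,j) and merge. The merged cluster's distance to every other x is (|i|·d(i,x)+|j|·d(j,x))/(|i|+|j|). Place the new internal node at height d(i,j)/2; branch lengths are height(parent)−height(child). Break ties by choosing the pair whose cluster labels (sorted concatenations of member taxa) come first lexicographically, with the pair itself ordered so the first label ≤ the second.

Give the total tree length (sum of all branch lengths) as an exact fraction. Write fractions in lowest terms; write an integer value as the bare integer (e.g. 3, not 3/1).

643/20

iteration 1: select F,N (d=1); attach at lengths (1/2, 1/2); label the merged cluster FN
  updated: d(D,FN)=39/2, d(FN,G)=47/2, d(FN,J)=9/2, d(FN,L)=7, d(FN,Q)=37/2
iteration 2: select J,Q (d=2); attach at lengths (1, 1); label the merged cluster JQ
  updated: d(D,JQ)=15, d(FN,JQ)=23/2, d(G,JQ)=25/2, d(JQ,L)=29/2
iteration 3: select D,G (d=7); attach at lengths (7/2, 7/2); label the merged cluster DG
  updated: d(DG,FN)=43/2, d(DG,JQ)=55/4, d(DG,L)=33/2
iteration 4: select FN,L (d=7); attach at lengths (3, 7/2); label the merged cluster FLN
  updated: d(DG,FLN)=119/6, d(FLN,JQ)=25/2
iteration 5: select FLN,JQ (d=25/2); attach at lengths (11/4, 21/4); label the merged cluster FJLNQ
  updated: d(DG,FJLNQ)=87/5
iteration 6: select DG,FJLNQ (d=87/5); attach at lengths (26/5, 49/20); label the merged cluster DFGJLNQ
final tree: ((D:7/2,G:7/2):26/5,(((F:1/2,N:1/2):3,L:7/2):11/4,(J:1,Q:1):21/4):49/20)
total length: 643/20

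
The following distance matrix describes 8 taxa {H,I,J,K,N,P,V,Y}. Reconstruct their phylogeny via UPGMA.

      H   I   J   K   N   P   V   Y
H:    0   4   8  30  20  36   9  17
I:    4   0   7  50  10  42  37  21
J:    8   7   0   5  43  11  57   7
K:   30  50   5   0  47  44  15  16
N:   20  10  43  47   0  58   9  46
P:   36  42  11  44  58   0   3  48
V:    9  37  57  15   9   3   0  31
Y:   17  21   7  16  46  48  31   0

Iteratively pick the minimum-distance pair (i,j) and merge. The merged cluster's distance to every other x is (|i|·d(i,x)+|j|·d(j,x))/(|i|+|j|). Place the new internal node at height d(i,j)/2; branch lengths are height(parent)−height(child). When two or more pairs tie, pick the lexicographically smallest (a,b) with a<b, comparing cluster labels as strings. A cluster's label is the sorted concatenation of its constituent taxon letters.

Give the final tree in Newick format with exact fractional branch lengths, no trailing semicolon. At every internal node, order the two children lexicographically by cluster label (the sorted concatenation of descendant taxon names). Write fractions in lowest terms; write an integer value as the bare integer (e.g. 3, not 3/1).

((((H:2,I:2):11/2,N:15/2):67/9,((J:5/2,K:5/2):13/4,Y:23/4):331/36):115/72,(P:3/2,V:3/2):361/24)

iteration 1: select P,V (d=3); attach at lengths (3/2, 3/2); label the merged cluster PV
  updated: d(H,PV)=45/2, d(I,PV)=79/2, d(J,PV)=34, d(K,PV)=59/2, d(N,PV)=67/2, d(PV,Y)=79/2
iteration 2: select H,I (d=4); attach at lengths (2, 2); label the merged cluster HI
  updated: d(HI,J)=15/2, d(HI,K)=40, d(HI,N)=15, d(HI,PV)=31, d(HI,Y)=19
iteration 3: select J,K (d=5); attach at lengths (5/2, 5/2); label the merged cluster JK
  updated: d(HI,JK)=95/4, d(JK,N)=45, d(JK,PV)=127/4, d(JK,Y)=23/2
iteration 4: select JK,Y (d=23/2); attach at lengths (13/4, 23/4); label the merged cluster JKY
  updated: d(HI,JKY)=133/6, d(JKY,N)=136/3, d(JKY,PV)=103/3
iteration 5: select HI,N (d=15); attach at lengths (11/2, 15/2); label the merged cluster HIN
  updated: d(HIN,JKY)=269/9, d(HIN,PV)=191/6
iteration 6: select HIN,JKY (d=269/9); attach at lengths (67/9, 331/36); label the merged cluster HIJKNY
  updated: d(HIJKNY,PV)=397/12
iteration 7: select HIJKNY,PV (d=397/12); attach at lengths (115/72, 361/24); label the merged cluster HIJKNPVY
final tree: ((((H:2,I:2):11/2,N:15/2):67/9,((J:5/2,K:5/2):13/4,Y:23/4):331/36):115/72,(P:3/2,V:3/2):361/24)
total length: 1211/18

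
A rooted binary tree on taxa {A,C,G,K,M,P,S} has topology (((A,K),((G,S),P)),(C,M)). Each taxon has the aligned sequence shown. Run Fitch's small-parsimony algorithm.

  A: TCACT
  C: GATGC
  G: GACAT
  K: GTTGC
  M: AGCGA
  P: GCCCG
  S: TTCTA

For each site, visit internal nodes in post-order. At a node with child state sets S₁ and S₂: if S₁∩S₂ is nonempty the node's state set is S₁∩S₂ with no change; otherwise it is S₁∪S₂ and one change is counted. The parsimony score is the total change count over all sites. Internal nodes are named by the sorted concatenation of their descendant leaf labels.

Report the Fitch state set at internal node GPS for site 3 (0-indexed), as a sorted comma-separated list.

[col 0] AK: children A:{T}, K:{G} ∪→ {G,T}; cost 1
[col 0] GS: children G:{G}, S:{T} ∪→ {G,T}; cost 1
[col 0] GPS: children GS:{G,T}, P:{G} ∩→ {G}; cost 0
[col 0] AGKPS: children AK:{G,T}, GPS:{G} ∩→ {G}; cost 0
[col 0] CM: children C:{G}, M:{A} ∪→ {A,G}; cost 1
[col 0] ACGKMPS: children AGKPS:{G}, CM:{A,G} ∩→ {G}; cost 0
[col 1] AK: children A:{C}, K:{T} ∪→ {C,T}; cost 1
[col 1] GS: children G:{A}, S:{T} ∪→ {A,T}; cost 1
[col 1] GPS: children GS:{A,T}, P:{C} ∪→ {A,C,T}; cost 1
[col 1] AGKPS: children AK:{C,T}, GPS:{A,C,T} ∩→ {C,T}; cost 0
[col 1] CM: children C:{A}, M:{G} ∪→ {A,G}; cost 1
[col 1] ACGKMPS: children AGKPS:{C,T}, CM:{A,G} ∪→ {A,C,G,T}; cost 1
[col 2] AK: children A:{A}, K:{T} ∪→ {A,T}; cost 1
[col 2] GS: children G:{C}, S:{C} ∩→ {C}; cost 0
[col 2] GPS: children GS:{C}, P:{C} ∩→ {C}; cost 0
[col 2] AGKPS: children AK:{A,T}, GPS:{C} ∪→ {A,C,T}; cost 1
[col 2] CM: children C:{T}, M:{C} ∪→ {C,T}; cost 1
[col 2] ACGKMPS: children AGKPS:{A,C,T}, CM:{C,T} ∩→ {C,T}; cost 0
[col 3] AK: children A:{C}, K:{G} ∪→ {C,G}; cost 1
[col 3] GS: children G:{A}, S:{T} ∪→ {A,T}; cost 1
[col 3] GPS: children GS:{A,T}, P:{C} ∪→ {A,C,T}; cost 1
[col 3] AGKPS: children AK:{C,G}, GPS:{A,C,T} ∩→ {C}; cost 0
[col 3] CM: children C:{G}, M:{G} ∩→ {G}; cost 0
[col 3] ACGKMPS: children AGKPS:{C}, CM:{G} ∪→ {C,G}; cost 1
[col 4] AK: children A:{T}, K:{C} ∪→ {C,T}; cost 1
[col 4] GS: children G:{T}, S:{A} ∪→ {A,T}; cost 1
[col 4] GPS: children GS:{A,T}, P:{G} ∪→ {A,G,T}; cost 1
[col 4] AGKPS: children AK:{C,T}, GPS:{A,G,T} ∩→ {T}; cost 0
[col 4] CM: children C:{C}, M:{A} ∪→ {A,C}; cost 1
[col 4] ACGKMPS: children AGKPS:{T}, CM:{A,C} ∪→ {A,C,T}; cost 1
per-site changes: [3, 5, 3, 4, 5]; total = 20

A,C,T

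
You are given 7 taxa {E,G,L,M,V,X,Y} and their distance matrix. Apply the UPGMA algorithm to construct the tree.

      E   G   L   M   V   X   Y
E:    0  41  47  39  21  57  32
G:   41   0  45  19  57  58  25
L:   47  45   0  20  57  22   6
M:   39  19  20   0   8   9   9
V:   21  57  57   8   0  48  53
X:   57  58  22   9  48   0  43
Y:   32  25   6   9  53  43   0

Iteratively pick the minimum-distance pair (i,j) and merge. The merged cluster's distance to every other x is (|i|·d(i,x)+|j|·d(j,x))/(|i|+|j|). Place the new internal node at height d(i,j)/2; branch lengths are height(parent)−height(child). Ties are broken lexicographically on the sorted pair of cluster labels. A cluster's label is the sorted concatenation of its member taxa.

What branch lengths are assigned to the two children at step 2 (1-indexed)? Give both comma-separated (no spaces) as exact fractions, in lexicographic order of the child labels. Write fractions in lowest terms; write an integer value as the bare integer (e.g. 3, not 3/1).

step 1: merge (L,Y) at d=6; branch lengths L→3, Y→3; new cluster LY
  updated: d(E,LY)=79/2, d(G,LY)=35, d(LY,M)=29/2, d(LY,V)=55, d(LY,X)=65/2
step 2: merge (M,V) at d=8; branch lengths M→4, V→4; new cluster MV
  updated: d(E,MV)=30, d(G,MV)=38, d(LY,MV)=139/4, d(MV,X)=57/2
step 3: merge (MV,X) at d=57/2; branch lengths MV→41/4, X→57/4; new cluster MVX
  updated: d(E,MVX)=39, d(G,MVX)=134/3, d(LY,MVX)=34
step 4: merge (LY,MVX) at d=34; branch lengths LY→14, MVX→11/4; new cluster LMVXY
  updated: d(E,LMVXY)=196/5, d(G,LMVXY)=204/5
step 5: merge (E,LMVXY) at d=196/5; branch lengths E→98/5, LMVXY→13/5; new cluster ELMVXY
  updated: d(ELMVXY,G)=245/6
step 6: merge (ELMVXY,G) at d=245/6; branch lengths ELMVXY→49/60, G→245/12; new cluster EGLMVXY
final tree: ((E:98/5,((L:3,Y:3):14,((M:4,V:4):41/4,X:57/4):11/4):13/5):49/60,G:245/12)
total length: 5921/60

4,4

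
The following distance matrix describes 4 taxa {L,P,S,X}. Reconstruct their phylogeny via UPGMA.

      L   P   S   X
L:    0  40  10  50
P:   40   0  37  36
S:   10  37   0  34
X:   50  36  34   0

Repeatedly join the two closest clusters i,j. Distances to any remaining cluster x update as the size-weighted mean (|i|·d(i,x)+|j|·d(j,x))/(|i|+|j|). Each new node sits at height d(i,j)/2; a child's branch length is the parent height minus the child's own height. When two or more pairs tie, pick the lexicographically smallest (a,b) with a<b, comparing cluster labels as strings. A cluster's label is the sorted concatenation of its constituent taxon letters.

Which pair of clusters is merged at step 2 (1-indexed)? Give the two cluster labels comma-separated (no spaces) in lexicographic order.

P,X

iteration 1: select L,S (d=10); attach at lengths (5, 5); label the merged cluster LS
  updated: d(LS,P)=77/2, d(LS,X)=42
iteration 2: select P,X (d=36); attach at lengths (18, 18); label the merged cluster PX
  updated: d(LS,PX)=161/4
iteration 3: select LS,PX (d=161/4); attach at lengths (121/8, 17/8); label the merged cluster LPSX
final tree: ((L:5,S:5):121/8,(P:18,X:18):17/8)
total length: 253/4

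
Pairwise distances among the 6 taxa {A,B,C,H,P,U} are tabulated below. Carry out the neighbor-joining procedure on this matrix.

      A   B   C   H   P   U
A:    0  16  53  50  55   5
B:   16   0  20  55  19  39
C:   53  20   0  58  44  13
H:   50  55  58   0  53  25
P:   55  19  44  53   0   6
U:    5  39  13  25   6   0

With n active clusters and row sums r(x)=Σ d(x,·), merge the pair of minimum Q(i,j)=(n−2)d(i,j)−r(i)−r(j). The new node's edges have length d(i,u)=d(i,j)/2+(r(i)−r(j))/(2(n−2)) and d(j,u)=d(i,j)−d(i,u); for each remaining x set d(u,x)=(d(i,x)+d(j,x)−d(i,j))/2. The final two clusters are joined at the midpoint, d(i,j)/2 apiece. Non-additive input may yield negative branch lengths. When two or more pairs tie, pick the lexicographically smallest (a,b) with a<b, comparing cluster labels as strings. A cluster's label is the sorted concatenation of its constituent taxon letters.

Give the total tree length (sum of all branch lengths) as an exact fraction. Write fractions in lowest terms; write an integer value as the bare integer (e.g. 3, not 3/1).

step 1: merge (A,B) at d=16, Q=-264; branch lengths A→47/4, B→17/4; new cluster AB
  updated: d(AB,C)=57/2, d(AB,H)=89/2, d(AB,P)=29, d(AB,U)=14
step 2: merge (AB,C) at d=57/2, Q=-174; branch lengths AB→29/3, C→113/6; new cluster ABC
  updated: d(ABC,H)=37, d(ABC,P)=89/4, d(ABC,U)=-3/4
step 3: merge (ABC,H) at d=37, Q=-199/2; branch lengths ABC→35/8, H→261/8; new cluster ABCH
  updated: d(ABCH,P)=153/8, d(ABCH,U)=-51/8
step 4: merge (ABCH,P) at d=153/8, Q=-75/4; branch lengths ABCH→27/8, P→63/4; new cluster ABCHP
  updated: d(ABCHP,U)=-39/4
step 5: merge (ABCHP,U) at d=-39/4; branch lengths ABCHP→-39/8, U→-39/8; new cluster ABCHPU
final tree: (((((A:47/4,B:17/4):29/3,C:113/6):35/8,H:261/8):27/8,P:63/4):-39/8,U:-39/8)
total length: 727/8

727/8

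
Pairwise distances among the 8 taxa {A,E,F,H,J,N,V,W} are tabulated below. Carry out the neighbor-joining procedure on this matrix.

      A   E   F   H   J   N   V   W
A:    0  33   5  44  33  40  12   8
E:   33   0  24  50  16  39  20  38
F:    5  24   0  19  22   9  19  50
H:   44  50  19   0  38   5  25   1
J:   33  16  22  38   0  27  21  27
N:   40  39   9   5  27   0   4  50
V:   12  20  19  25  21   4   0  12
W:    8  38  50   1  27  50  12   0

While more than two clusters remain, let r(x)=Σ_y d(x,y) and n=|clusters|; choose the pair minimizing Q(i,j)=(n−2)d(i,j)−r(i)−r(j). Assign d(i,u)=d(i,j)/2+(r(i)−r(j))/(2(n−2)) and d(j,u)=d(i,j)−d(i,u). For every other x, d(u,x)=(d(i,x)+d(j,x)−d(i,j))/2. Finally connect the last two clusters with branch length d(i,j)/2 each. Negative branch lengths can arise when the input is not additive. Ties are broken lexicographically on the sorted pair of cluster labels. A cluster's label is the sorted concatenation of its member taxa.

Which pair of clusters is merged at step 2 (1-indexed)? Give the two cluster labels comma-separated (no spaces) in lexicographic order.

E,J

iteration 1: select H,W (d=1, Q=-362); attach at lengths (1/6, 5/6); label the merged cluster HW
  updated: d(A,HW)=51/2, d(E,HW)=87/2, d(F,HW)=34, d(HW,J)=32, d(HW,N)=27, d(HW,V)=18
iteration 2: select E,J (d=16, Q=-493/2); attach at lengths (209/20, 111/20); label the merged cluster EJ
  updated: d(A,EJ)=25, d(EJ,F)=15, d(EJ,HW)=119/4, d(EJ,N)=25, d(EJ,V)=25/2
iteration 3: select A,F (d=5, Q=-339/2); attach at lengths (91/16, -11/16); label the merged cluster AF
  updated: d(AF,EJ)=35/2, d(AF,HW)=109/4, d(AF,N)=22, d(AF,V)=13
iteration 4: select N,V (d=4, Q=-227/2); attach at lengths (85/12, -37/12); label the merged cluster NV
  updated: d(AF,NV)=31/2, d(EJ,NV)=67/4, d(HW,NV)=41/2
iteration 5: select AF,EJ (d=35/2, Q=-357/4); attach at lengths (125/16, 155/16); label the merged cluster AEFJ
  updated: d(AEFJ,HW)=79/4, d(AEFJ,NV)=59/8
iteration 6: select AEFJ,HW (d=79/4, Q=-381/8); attach at lengths (53/16, 263/16); label the merged cluster AEFHJW
  updated: d(AEFHJW,NV)=65/16
iteration 7: select AEFHJW,NV (d=65/16); attach at lengths (65/32, 65/32); label the merged cluster AEFHJNVW
final tree: ((((A:91/16,F:-11/16):125/16,(E:209/20,J:111/20):155/16):53/16,(H:1/6,W:5/6):263/16):65/32,(N:85/12,V:-37/12):65/32)
total length: 1077/16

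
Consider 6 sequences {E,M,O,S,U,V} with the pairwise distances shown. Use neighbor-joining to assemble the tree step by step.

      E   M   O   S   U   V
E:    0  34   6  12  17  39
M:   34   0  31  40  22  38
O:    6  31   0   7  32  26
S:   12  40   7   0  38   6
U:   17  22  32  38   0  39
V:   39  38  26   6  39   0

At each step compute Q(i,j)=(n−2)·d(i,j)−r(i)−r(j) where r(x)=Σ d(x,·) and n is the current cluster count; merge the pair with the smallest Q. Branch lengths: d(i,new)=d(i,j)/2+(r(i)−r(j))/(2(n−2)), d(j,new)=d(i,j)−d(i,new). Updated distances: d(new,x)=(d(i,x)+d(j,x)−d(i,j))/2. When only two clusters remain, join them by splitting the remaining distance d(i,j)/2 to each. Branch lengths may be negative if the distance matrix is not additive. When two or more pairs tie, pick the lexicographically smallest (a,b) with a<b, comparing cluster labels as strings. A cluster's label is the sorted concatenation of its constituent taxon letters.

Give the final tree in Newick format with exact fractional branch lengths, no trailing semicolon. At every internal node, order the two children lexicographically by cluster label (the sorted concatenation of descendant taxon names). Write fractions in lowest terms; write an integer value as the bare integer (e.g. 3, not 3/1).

iteration 1: select S,V (d=6, Q=-227); attach at lengths (-21/8, 69/8); label the merged cluster SV
  updated: d(E,SV)=45/2, d(M,SV)=36, d(O,SV)=27/2, d(SV,U)=71/2
iteration 2: select M,U (d=22, Q=-327/2); attach at lengths (55/4, 33/4); label the merged cluster MU
  updated: d(E,MU)=29/2, d(MU,O)=41/2, d(MU,SV)=99/4
iteration 3: select E,MU (d=29/2, Q=-295/4); attach at lengths (49/16, 183/16); label the merged cluster EMU
  updated: d(EMU,O)=6, d(EMU,SV)=131/8
iteration 4: select EMU,O (d=6, Q=-287/8); attach at lengths (71/16, 25/16); label the merged cluster EMOU
  updated: d(EMOU,SV)=191/16
iteration 5: select EMOU,SV (d=191/16); attach at lengths (191/32, 191/32); label the merged cluster EMOSUV
final tree: (((E:49/16,(M:55/4,U:33/4):183/16):71/16,O:25/16):191/32,(S:-21/8,V:69/8):191/32)
total length: 967/16

(((E:49/16,(M:55/4,U:33/4):183/16):71/16,O:25/16):191/32,(S:-21/8,V:69/8):191/32)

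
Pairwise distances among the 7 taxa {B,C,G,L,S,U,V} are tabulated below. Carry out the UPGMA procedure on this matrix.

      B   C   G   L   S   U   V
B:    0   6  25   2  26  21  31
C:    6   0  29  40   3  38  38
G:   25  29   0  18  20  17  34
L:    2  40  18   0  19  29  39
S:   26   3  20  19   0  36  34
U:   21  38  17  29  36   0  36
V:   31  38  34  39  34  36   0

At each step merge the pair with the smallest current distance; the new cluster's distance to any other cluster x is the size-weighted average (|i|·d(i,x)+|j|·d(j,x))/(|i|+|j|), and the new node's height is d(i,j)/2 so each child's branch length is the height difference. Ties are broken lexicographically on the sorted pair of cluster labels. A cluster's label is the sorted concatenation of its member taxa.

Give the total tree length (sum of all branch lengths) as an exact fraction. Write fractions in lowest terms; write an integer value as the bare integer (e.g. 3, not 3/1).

1709/24

iteration 1: select B,L (d=2); attach at lengths (1, 1); label the merged cluster BL
  updated: d(BL,C)=23, d(BL,G)=43/2, d(BL,S)=45/2, d(BL,U)=25, d(BL,V)=35
iteration 2: select C,S (d=3); attach at lengths (3/2, 3/2); label the merged cluster CS
  updated: d(BL,CS)=91/4, d(CS,G)=49/2, d(CS,U)=37, d(CS,V)=36
iteration 3: select G,U (d=17); attach at lengths (17/2, 17/2); label the merged cluster GU
  updated: d(BL,GU)=93/4, d(CS,GU)=123/4, d(GU,V)=35
iteration 4: select BL,CS (d=91/4); attach at lengths (83/8, 79/8); label the merged cluster BCLS
  updated: d(BCLS,GU)=27, d(BCLS,V)=71/2
iteration 5: select BCLS,GU (d=27); attach at lengths (17/8, 5); label the merged cluster BCGLSU
  updated: d(BCGLSU,V)=106/3
iteration 6: select BCGLSU,V (d=106/3); attach at lengths (25/6, 53/3); label the merged cluster BCGLSUV
final tree: ((((B:1,L:1):83/8,(C:3/2,S:3/2):79/8):17/8,(G:17/2,U:17/2):5):25/6,V:53/3)
total length: 1709/24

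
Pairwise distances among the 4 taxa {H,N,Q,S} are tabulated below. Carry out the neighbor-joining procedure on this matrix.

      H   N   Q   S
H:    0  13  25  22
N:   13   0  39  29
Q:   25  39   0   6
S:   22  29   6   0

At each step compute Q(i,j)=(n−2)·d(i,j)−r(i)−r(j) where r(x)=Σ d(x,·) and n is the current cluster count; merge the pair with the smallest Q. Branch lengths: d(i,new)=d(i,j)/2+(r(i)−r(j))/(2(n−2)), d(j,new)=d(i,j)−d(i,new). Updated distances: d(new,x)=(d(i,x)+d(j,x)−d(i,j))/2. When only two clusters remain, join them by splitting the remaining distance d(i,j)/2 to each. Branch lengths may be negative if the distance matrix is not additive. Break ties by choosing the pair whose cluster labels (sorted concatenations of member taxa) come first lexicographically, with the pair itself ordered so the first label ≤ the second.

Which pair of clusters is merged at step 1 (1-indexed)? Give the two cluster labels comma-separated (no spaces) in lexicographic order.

step 1: merge (H,N) at d=13, Q=-115; branch lengths H→5/4, N→47/4; new cluster HN
  updated: d(HN,Q)=51/2, d(HN,S)=19
step 2: merge (HN,Q) at d=51/2, Q=-101/2; branch lengths HN→77/4, Q→25/4; new cluster HNQ
  updated: d(HNQ,S)=-1/4
step 3: merge (HNQ,S) at d=-1/4; branch lengths HNQ→-1/8, S→-1/8; new cluster HNQS
final tree: (((H:5/4,N:47/4):77/4,Q:25/4):-1/8,S:-1/8)
total length: 153/4

H,N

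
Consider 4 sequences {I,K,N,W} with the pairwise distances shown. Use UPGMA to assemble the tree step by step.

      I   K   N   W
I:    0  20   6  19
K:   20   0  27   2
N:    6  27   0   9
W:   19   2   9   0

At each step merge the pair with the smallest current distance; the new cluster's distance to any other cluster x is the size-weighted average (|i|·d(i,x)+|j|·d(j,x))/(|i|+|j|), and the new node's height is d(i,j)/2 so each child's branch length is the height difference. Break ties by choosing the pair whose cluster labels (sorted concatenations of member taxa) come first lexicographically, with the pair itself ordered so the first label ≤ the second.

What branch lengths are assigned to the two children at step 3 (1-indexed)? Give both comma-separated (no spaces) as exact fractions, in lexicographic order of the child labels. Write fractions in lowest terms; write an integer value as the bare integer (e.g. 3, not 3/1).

iteration 1: select K,W (d=2); attach at lengths (1, 1); label the merged cluster KW
  updated: d(I,KW)=39/2, d(KW,N)=18
iteration 2: select I,N (d=6); attach at lengths (3, 3); label the merged cluster IN
  updated: d(IN,KW)=75/4
iteration 3: select IN,KW (d=75/4); attach at lengths (51/8, 67/8); label the merged cluster IKNW
final tree: ((I:3,N:3):51/8,(K:1,W:1):67/8)
total length: 91/4

51/8,67/8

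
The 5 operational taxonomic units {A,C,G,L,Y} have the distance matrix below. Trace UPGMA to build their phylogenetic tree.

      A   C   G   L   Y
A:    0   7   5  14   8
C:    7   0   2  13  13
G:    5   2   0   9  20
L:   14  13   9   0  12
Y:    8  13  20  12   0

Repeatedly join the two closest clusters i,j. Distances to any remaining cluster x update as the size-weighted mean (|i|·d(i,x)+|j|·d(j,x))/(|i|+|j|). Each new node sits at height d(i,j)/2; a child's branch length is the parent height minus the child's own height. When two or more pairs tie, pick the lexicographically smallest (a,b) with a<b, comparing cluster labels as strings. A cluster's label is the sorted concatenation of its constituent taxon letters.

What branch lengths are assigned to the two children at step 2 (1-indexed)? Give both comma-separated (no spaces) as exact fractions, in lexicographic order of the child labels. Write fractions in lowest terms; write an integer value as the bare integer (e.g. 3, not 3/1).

1. join C+G (d=2) ⇒ CG; edges |C|=1, |G|=1
  updated: d(A,CG)=6, d(CG,L)=11, d(CG,Y)=33/2
2. join A+CG (d=6) ⇒ ACG; edges |A|=3, |CG|=2
  updated: d(ACG,L)=12, d(ACG,Y)=41/3
3. join ACG+L (d=12) ⇒ ACGL; edges |ACG|=3, |L|=6
  updated: d(ACGL,Y)=53/4
4. join ACGL+Y (d=53/4) ⇒ ACGLY; edges |ACGL|=5/8, |Y|=53/8
final tree: (((A:3,(C:1,G:1):2):3,L:6):5/8,Y:53/8)
total length: 93/4

3,2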